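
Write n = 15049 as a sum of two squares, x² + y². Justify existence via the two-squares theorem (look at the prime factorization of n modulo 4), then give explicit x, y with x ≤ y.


Step 1: Factor n = 15049 = 101 · 149.
Step 2: Check the mod-4 condition on each prime factor: 101 ≡ 1 (mod 4), exponent 1; 149 ≡ 1 (mod 4), exponent 1.
All primes ≡ 3 (mod 4) appear to even exponent (or don't appear), so by the two-squares theorem n IS expressible as a sum of two squares.
Step 3: Build a representation. Here n = 101 · 149 is a product of primes ≡ 1 (mod 4). Each prime p ≡ 1 (mod 4) is itself a sum of two squares; find a² by testing p − a² for a perfect square:
  101: 101 − 1² = 100 = 10² ⇒ 101 = 1² + 10².
  149: 149 − 1² = 148, 149 − 2² = 145, 149 − 3² = 140, 149 − 4² = 133, 149 − 5² = 124, 149 − 6² = 113, 149 − 7² = 100 = 10² ⇒ 149 = 7² + 10².
  Combine using the Brahmagupta–Fibonacci identity (a² + b²)(c² + d²) = (ac − bd)² + (ad + bc)² = (ac + bd)² + (ad − bc)²:
  101 · 149 = 15049: from (1² + 10²)(7² + 10²), take (1·7 − 10·10, 1·10 + 10·7) = (7 − 100, 10 + 70) = (-93, 80); dropping signs (only squares matter) gives (93, 80); check 93² + 80² = 8649 + 6400 = 15049 ✓.
Step 4: Order so x ≤ y and verify: 80² + 93² = 6400 + 8649 = 15049 = n. ✓

n = 15049 = 80² + 93² (one valid representation with x ≤ y).


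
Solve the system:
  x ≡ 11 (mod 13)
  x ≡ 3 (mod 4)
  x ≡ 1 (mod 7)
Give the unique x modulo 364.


Moduli 13, 4, 7 are pairwise coprime; by CRT there is a unique solution modulo M = 13 · 4 · 7 = 364.
Solve pairwise, accumulating the modulus:
  Start with x ≡ 11 (mod 13).
  Combine with x ≡ 3 (mod 4): since gcd(13, 4) = 1, we get a unique residue mod 52.
    Write x = 11 + 13·t and substitute into x ≡ 3 (mod 4): 13·t ≡ 3 − 11 = -8 (mod 4).
    Reduce coefficients mod 4: 1·t ≡ 0 (mod 4).
    So t ≡ 0 (mod 4).
    Then x = 11 + 13·0 = 11, valid modulo lcm(13, 4) = 52: x ≡ 11 (mod 52).
  Combine with x ≡ 1 (mod 7): since gcd(52, 7) = 1, we get a unique residue mod 364.
    Write x = 11 + 52·t and substitute into x ≡ 1 (mod 7): 52·t ≡ 1 − 11 = -10 (mod 7).
    Reduce coefficients mod 7: 3·t ≡ 4 (mod 7).
    The inverse of 3 mod 7 is 5 (since 3·5 = 15 = 2·7 + 1), so t ≡ 5·4 = 20 ≡ 6 (mod 7).
    Then x = 11 + 52·6 = 323, valid modulo lcm(52, 7) = 364: x ≡ 323 (mod 364).
Verify: 323 mod 13 = 11 ✓, 323 mod 4 = 3 ✓, 323 mod 7 = 1 ✓.

x ≡ 323 (mod 364).


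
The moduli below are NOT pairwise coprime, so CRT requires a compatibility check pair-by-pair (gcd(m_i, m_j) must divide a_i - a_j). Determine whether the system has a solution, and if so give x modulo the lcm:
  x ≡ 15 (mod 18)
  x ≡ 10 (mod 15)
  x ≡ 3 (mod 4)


Moduli 18, 15, 4 are not pairwise coprime, so CRT works modulo lcm(m_i) when all pairwise compatibility conditions hold.
Pairwise compatibility: gcd(m_i, m_j) must divide a_i - a_j for every pair.
Merge one congruence at a time:
  Start: x ≡ 15 (mod 18).
  Combine with x ≡ 10 (mod 15): gcd(18, 15) = 3, and 10 - 15 = -5 is NOT divisible by 3.
    ⇒ system is inconsistent (no integer solution).

No solution (the system is inconsistent).


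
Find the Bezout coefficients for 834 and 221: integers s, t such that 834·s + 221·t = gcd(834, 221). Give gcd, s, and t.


Euclidean algorithm on (834, 221) — divide until remainder is 0:
  834 = 3 · 221 + 171
  221 = 1 · 171 + 50
  171 = 3 · 50 + 21
  50 = 2 · 21 + 8
  21 = 2 · 8 + 5
  8 = 1 · 5 + 3
  5 = 1 · 3 + 2
  3 = 1 · 2 + 1
  2 = 2 · 1 + 0
gcd(834, 221) = 1.
Track Bezout coefficients alongside the remainders: start with r₀ = 834 = a·1 + b·0 (s = 1, t = 0) and r₁ = 221 = a·0 + b·1 (s = 0, t = 1); each new remainder r_{k+1} = r_{k-1} − q_k·r_k inherits s_{k+1} = s_{k-1} − q_k·s_k, t_{k+1} = t_{k-1} − q_k·t_k, so r_k = a·s_k + b·t_k at every step:
  q = 3: r = 171, s = 1 − 3·0 = 1, t = 0 − 3·1 = -3  (check: 834·1 + 221·(-3) = 171)
  q = 1: r = 50, s = 0 − 1·1 = -1, t = 1 − 1·(-3) = 4  (check: 834·(-1) + 221·4 = 50)
  q = 3: r = 21, s = 1 − 3·(-1) = 4, t = -3 − 3·4 = -15  (check: 834·4 + 221·(-15) = 21)
  q = 2: r = 8, s = -1 − 2·4 = -9, t = 4 − 2·(-15) = 34  (check: 834·(-9) + 221·34 = 8)
  q = 2: r = 5, s = 4 − 2·(-9) = 22, t = -15 − 2·34 = -83  (check: 834·22 + 221·(-83) = 5)
  q = 1: r = 3, s = -9 − 1·22 = -31, t = 34 − 1·(-83) = 117  (check: 834·(-31) + 221·117 = 3)
  q = 1: r = 2, s = 22 − 1·(-31) = 53, t = -83 − 1·117 = -200  (check: 834·53 + 221·(-200) = 2)
  q = 1: r = 1, s = -31 − 1·53 = -84, t = 117 − 1·(-200) = 317  (check: 834·(-84) + 221·317 = 1)
The row with r = 1 (the gcd) gives the Bezout coefficients s = -84, t = 317.
Result: 834 · (-84) + 221 · (317) = 1.

gcd(834, 221) = 1; s = -84, t = 317 (check: 834·(-84) + 221·317 = 1).


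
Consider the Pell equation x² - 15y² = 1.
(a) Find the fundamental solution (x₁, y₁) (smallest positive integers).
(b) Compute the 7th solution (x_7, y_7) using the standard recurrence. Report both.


Step 1: Find the fundamental solution (x₁, y₁) of x² - 15y² = 1.
  Expand √15 as a continued fraction. a₀ = ⌊√15⌋ = 3; iterate m_{k+1} = d_k·a_k − m_k, d_{k+1} = (15 − m_{k+1}²)/d_k, a_{k+1} = ⌊(a₀ + m_{k+1})/d_{k+1}⌋ (starting m₀ = 0, d₀ = 1), with convergents p_k = a_k·p_{k-1} + p_{k-2}, q_k = a_k·q_{k-1} + q_{k-2} (p₋₁ = 1, q₋₁ = 0):
  k = 0: a₀ = 3; p₀/q₀ = 3/1; p₀² − 15·q₀² = 9 − 15 = -6.
  k = 1: m = 3, d = 6, a = ⌊(3 + 3)/6⌋ = 1; p/q = (1·3 + 1)/(1·1 + 0) = 4/1; p² − 15·q² = 16 − 15 = 1.
  The first convergent with p² − 15·q² = 1 gives the fundamental solution (x₁, y₁) = (4, 1).
Step 2: Apply the recurrence (x_{n+1}, y_{n+1}) = (x₁x_n + 15y₁y_n, x₁y_n + y₁x_n) repeatedly.
  From (x_1, y_1) = (4, 1): x_2 = 4·4 + 15·1·1 = 31; y_2 = 4·1 + 1·4 = 8.
  From (x_2, y_2) = (31, 8): x_3 = 4·31 + 15·1·8 = 244; y_3 = 4·8 + 1·31 = 63.
  From (x_3, y_3) = (244, 63): x_4 = 4·244 + 15·1·63 = 1921; y_4 = 4·63 + 1·244 = 496.
  From (x_4, y_4) = (1921, 496): x_5 = 4·1921 + 15·1·496 = 15124; y_5 = 4·496 + 1·1921 = 3905.
  From (x_5, y_5) = (15124, 3905): x_6 = 4·15124 + 15·1·3905 = 119071; y_6 = 4·3905 + 1·15124 = 30744.
  From (x_6, y_6) = (119071, 30744): x_7 = 4·119071 + 15·1·30744 = 937444; y_7 = 4·30744 + 1·119071 = 242047.
Step 3: Verify x_7² - 15·y_7² = 878801253136 - 878801253135 = 1 (should be 1). ✓

(x_1, y_1) = (4, 1); (x_7, y_7) = (937444, 242047).


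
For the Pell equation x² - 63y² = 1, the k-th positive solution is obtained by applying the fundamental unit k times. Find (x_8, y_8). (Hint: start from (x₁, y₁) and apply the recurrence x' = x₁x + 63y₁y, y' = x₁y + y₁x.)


Step 1: Find the fundamental solution (x₁, y₁) of x² - 63y² = 1.
  Expand √63 as a continued fraction. a₀ = ⌊√63⌋ = 7; iterate m_{k+1} = d_k·a_k − m_k, d_{k+1} = (63 − m_{k+1}²)/d_k, a_{k+1} = ⌊(a₀ + m_{k+1})/d_{k+1}⌋ (starting m₀ = 0, d₀ = 1), with convergents p_k = a_k·p_{k-1} + p_{k-2}, q_k = a_k·q_{k-1} + q_{k-2} (p₋₁ = 1, q₋₁ = 0):
  k = 0: a₀ = 7; p₀/q₀ = 7/1; p₀² − 63·q₀² = 49 − 63 = -14.
  k = 1: m = 7, d = 14, a = ⌊(7 + 7)/14⌋ = 1; p/q = (1·7 + 1)/(1·1 + 0) = 8/1; p² − 63·q² = 64 − 63 = 1.
  The first convergent with p² − 63·q² = 1 gives the fundamental solution (x₁, y₁) = (8, 1).
Step 2: Apply the recurrence (x_{n+1}, y_{n+1}) = (x₁x_n + 63y₁y_n, x₁y_n + y₁x_n) repeatedly.
  From (x_1, y_1) = (8, 1): x_2 = 8·8 + 63·1·1 = 127; y_2 = 8·1 + 1·8 = 16.
  From (x_2, y_2) = (127, 16): x_3 = 8·127 + 63·1·16 = 2024; y_3 = 8·16 + 1·127 = 255.
  From (x_3, y_3) = (2024, 255): x_4 = 8·2024 + 63·1·255 = 32257; y_4 = 8·255 + 1·2024 = 4064.
  From (x_4, y_4) = (32257, 4064): x_5 = 8·32257 + 63·1·4064 = 514088; y_5 = 8·4064 + 1·32257 = 64769.
  From (x_5, y_5) = (514088, 64769): x_6 = 8·514088 + 63·1·64769 = 8193151; y_6 = 8·64769 + 1·514088 = 1032240.
  From (x_6, y_6) = (8193151, 1032240): x_7 = 8·8193151 + 63·1·1032240 = 130576328; y_7 = 8·1032240 + 1·8193151 = 16451071.
  From (x_7, y_7) = (130576328, 16451071): x_8 = 8·130576328 + 63·1·16451071 = 2081028097; y_8 = 8·16451071 + 1·130576328 = 262184896.
Step 3: Verify x_8² - 63·y_8² = 4330677940503441409 - 4330677940503441408 = 1 (should be 1). ✓

(x_1, y_1) = (8, 1); (x_8, y_8) = (2081028097, 262184896).


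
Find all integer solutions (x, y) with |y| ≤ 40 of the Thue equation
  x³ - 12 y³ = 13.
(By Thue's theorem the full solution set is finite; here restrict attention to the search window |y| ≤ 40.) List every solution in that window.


The equation is x³ - 12y³ = 13. For fixed y, x³ = 12·y³ + 13, so a solution requires the RHS to be a perfect cube.
Strategy: iterate y from -40 to 40, compute RHS = 12·y³ + 13, and check whether it is a (positive or negative) perfect cube.
Check small values of y:
  y = 0: RHS = 13 is not a perfect cube.
  y = 1: RHS = 25 is not a perfect cube.
  y = -1: RHS = 1 = (1)³ ⇒ x = 1 works.
  y = 2: RHS = 109 is not a perfect cube.
  y = -2: RHS = -83 is not a perfect cube.
  y = 3: RHS = 337 is not a perfect cube.
  y = -3: RHS = -311 is not a perfect cube.
Continuing the search up to |y| = 40 finds no further solutions beyond those listed.
Collected solutions: (1, -1).

Solutions (with |y| ≤ 40): (1, -1).


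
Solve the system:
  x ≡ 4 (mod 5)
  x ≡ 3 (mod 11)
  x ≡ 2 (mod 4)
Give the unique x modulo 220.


Moduli 5, 11, 4 are pairwise coprime; by CRT there is a unique solution modulo M = 5 · 11 · 4 = 220.
Solve pairwise, accumulating the modulus:
  Start with x ≡ 4 (mod 5).
  Combine with x ≡ 3 (mod 11): since gcd(5, 11) = 1, we get a unique residue mod 55.
    Write x = 4 + 5·t and substitute into x ≡ 3 (mod 11): 5·t ≡ 3 − 4 = -1 (mod 11).
    Reduce coefficients mod 11: 5·t ≡ 10 (mod 11).
    The inverse of 5 mod 11 is 9 (since 5·9 = 45 = 4·11 + 1), so t ≡ 9·10 = 90 ≡ 2 (mod 11).
    Then x = 4 + 5·2 = 14, valid modulo lcm(5, 11) = 55: x ≡ 14 (mod 55).
  Combine with x ≡ 2 (mod 4): since gcd(55, 4) = 1, we get a unique residue mod 220.
    Write x = 14 + 55·t and substitute into x ≡ 2 (mod 4): 55·t ≡ 2 − 14 = -12 (mod 4).
    Reduce coefficients mod 4: 3·t ≡ 0 (mod 4).
    The inverse of 3 mod 4 is 3 (since 3·3 = 9 = 2·4 + 1), so t ≡ 3·0 = 0 ≡ 0 (mod 4).
    Then x = 14 + 55·0 = 14, valid modulo lcm(55, 4) = 220: x ≡ 14 (mod 220).
Verify: 14 mod 5 = 4 ✓, 14 mod 11 = 3 ✓, 14 mod 4 = 2 ✓.

x ≡ 14 (mod 220).


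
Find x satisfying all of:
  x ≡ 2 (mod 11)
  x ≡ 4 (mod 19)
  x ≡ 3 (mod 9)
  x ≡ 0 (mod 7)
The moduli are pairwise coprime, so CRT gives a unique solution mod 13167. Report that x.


Product of moduli M = 11 · 19 · 9 · 7 = 13167.
Merge one congruence at a time:
  Start: x ≡ 2 (mod 11).
  Combine with x ≡ 4 (mod 19); new modulus lcm = 209.
    Write x = 2 + 11·t and substitute into x ≡ 4 (mod 19): 11·t ≡ 4 − 2 = 2 (mod 19).
    The inverse of 11 mod 19 is 7 (since 11·7 = 77 = 4·19 + 1), so t ≡ 7·2 = 14 ≡ 14 (mod 19).
    Then x = 2 + 11·14 = 156, valid modulo lcm(11, 19) = 209: x ≡ 156 (mod 209).
  Combine with x ≡ 3 (mod 9); new modulus lcm = 1881.
    Write x = 156 + 209·t and substitute into x ≡ 3 (mod 9): 209·t ≡ 3 − 156 = -153 (mod 9).
    Reduce coefficients mod 9: 2·t ≡ 0 (mod 9).
    The inverse of 2 mod 9 is 5 (since 2·5 = 10 = 1·9 + 1), so t ≡ 5·0 = 0 ≡ 0 (mod 9).
    Then x = 156 + 209·0 = 156, valid modulo lcm(209, 9) = 1881: x ≡ 156 (mod 1881).
  Combine with x ≡ 0 (mod 7); new modulus lcm = 13167.
    Write x = 156 + 1881·t and substitute into x ≡ 0 (mod 7): 1881·t ≡ 0 − 156 = -156 (mod 7).
    Reduce coefficients mod 7: 5·t ≡ 5 (mod 7).
    The inverse of 5 mod 7 is 3 (since 5·3 = 15 = 2·7 + 1), so t ≡ 3·5 = 15 ≡ 1 (mod 7).
    Then x = 156 + 1881·1 = 2037, valid modulo lcm(1881, 7) = 13167: x ≡ 2037 (mod 13167).
Verify against each original: 2037 mod 11 = 2, 2037 mod 19 = 4, 2037 mod 9 = 3, 2037 mod 7 = 0.

x ≡ 2037 (mod 13167).


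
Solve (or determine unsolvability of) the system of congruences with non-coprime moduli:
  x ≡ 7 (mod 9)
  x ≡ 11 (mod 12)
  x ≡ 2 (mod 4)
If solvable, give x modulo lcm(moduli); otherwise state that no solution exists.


Moduli 9, 12, 4 are not pairwise coprime, so CRT works modulo lcm(m_i) when all pairwise compatibility conditions hold.
Pairwise compatibility: gcd(m_i, m_j) must divide a_i - a_j for every pair.
Merge one congruence at a time:
  Start: x ≡ 7 (mod 9).
  Combine with x ≡ 11 (mod 12): gcd(9, 12) = 3, and 11 - 7 = 4 is NOT divisible by 3.
    ⇒ system is inconsistent (no integer solution).

No solution (the system is inconsistent).


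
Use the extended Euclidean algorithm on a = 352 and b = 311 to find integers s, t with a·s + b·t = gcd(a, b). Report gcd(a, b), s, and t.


Euclidean algorithm on (352, 311) — divide until remainder is 0:
  352 = 1 · 311 + 41
  311 = 7 · 41 + 24
  41 = 1 · 24 + 17
  24 = 1 · 17 + 7
  17 = 2 · 7 + 3
  7 = 2 · 3 + 1
  3 = 3 · 1 + 0
gcd(352, 311) = 1.
Track Bezout coefficients alongside the remainders: start with r₀ = 352 = a·1 + b·0 (s = 1, t = 0) and r₁ = 311 = a·0 + b·1 (s = 0, t = 1); each new remainder r_{k+1} = r_{k-1} − q_k·r_k inherits s_{k+1} = s_{k-1} − q_k·s_k, t_{k+1} = t_{k-1} − q_k·t_k, so r_k = a·s_k + b·t_k at every step:
  q = 1: r = 41, s = 1 − 1·0 = 1, t = 0 − 1·1 = -1  (check: 352·1 + 311·(-1) = 41)
  q = 7: r = 24, s = 0 − 7·1 = -7, t = 1 − 7·(-1) = 8  (check: 352·(-7) + 311·8 = 24)
  q = 1: r = 17, s = 1 − 1·(-7) = 8, t = -1 − 1·8 = -9  (check: 352·8 + 311·(-9) = 17)
  q = 1: r = 7, s = -7 − 1·8 = -15, t = 8 − 1·(-9) = 17  (check: 352·(-15) + 311·17 = 7)
  q = 2: r = 3, s = 8 − 2·(-15) = 38, t = -9 − 2·17 = -43  (check: 352·38 + 311·(-43) = 3)
  q = 2: r = 1, s = -15 − 2·38 = -91, t = 17 − 2·(-43) = 103  (check: 352·(-91) + 311·103 = 1)
The row with r = 1 (the gcd) gives the Bezout coefficients s = -91, t = 103.
Result: 352 · (-91) + 311 · (103) = 1.

gcd(352, 311) = 1; s = -91, t = 103 (check: 352·(-91) + 311·103 = 1).


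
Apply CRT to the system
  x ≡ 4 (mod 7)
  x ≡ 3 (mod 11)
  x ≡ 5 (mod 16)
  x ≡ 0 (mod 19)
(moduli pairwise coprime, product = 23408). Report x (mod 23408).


Product of moduli M = 7 · 11 · 16 · 19 = 23408.
Merge one congruence at a time:
  Start: x ≡ 4 (mod 7).
  Combine with x ≡ 3 (mod 11); new modulus lcm = 77.
    Write x = 4 + 7·t and substitute into x ≡ 3 (mod 11): 7·t ≡ 3 − 4 = -1 (mod 11).
    Reduce coefficients mod 11: 7·t ≡ 10 (mod 11).
    The inverse of 7 mod 11 is 8 (since 7·8 = 56 = 5·11 + 1), so t ≡ 8·10 = 80 ≡ 3 (mod 11).
    Then x = 4 + 7·3 = 25, valid modulo lcm(7, 11) = 77: x ≡ 25 (mod 77).
  Combine with x ≡ 5 (mod 16); new modulus lcm = 1232.
    Write x = 25 + 77·t and substitute into x ≡ 5 (mod 16): 77·t ≡ 5 − 25 = -20 (mod 16).
    Reduce coefficients mod 16: 13·t ≡ 12 (mod 16).
    The inverse of 13 mod 16 is 5 (since 13·5 = 65 = 4·16 + 1), so t ≡ 5·12 = 60 ≡ 12 (mod 16).
    Then x = 25 + 77·12 = 949, valid modulo lcm(77, 16) = 1232: x ≡ 949 (mod 1232).
  Combine with x ≡ 0 (mod 19); new modulus lcm = 23408.
    Write x = 949 + 1232·t and substitute into x ≡ 0 (mod 19): 1232·t ≡ 0 − 949 = -949 (mod 19).
    Reduce coefficients mod 19: 16·t ≡ 1 (mod 19).
    The inverse of 16 mod 19 is 6 (since 16·6 = 96 = 5·19 + 1), so t ≡ 6·1 = 6 ≡ 6 (mod 19).
    Then x = 949 + 1232·6 = 8341, valid modulo lcm(1232, 19) = 23408: x ≡ 8341 (mod 23408).
Verify against each original: 8341 mod 7 = 4, 8341 mod 11 = 3, 8341 mod 16 = 5, 8341 mod 19 = 0.

x ≡ 8341 (mod 23408).


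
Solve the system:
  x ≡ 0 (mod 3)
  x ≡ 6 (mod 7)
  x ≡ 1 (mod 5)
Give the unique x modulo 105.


Moduli 3, 7, 5 are pairwise coprime; by CRT there is a unique solution modulo M = 3 · 7 · 5 = 105.
Solve pairwise, accumulating the modulus:
  Start with x ≡ 0 (mod 3).
  Combine with x ≡ 6 (mod 7): since gcd(3, 7) = 1, we get a unique residue mod 21.
    Write x = 0 + 3·t and substitute into x ≡ 6 (mod 7): 3·t ≡ 6 − 0 = 6 (mod 7).
    The inverse of 3 mod 7 is 5 (since 3·5 = 15 = 2·7 + 1), so t ≡ 5·6 = 30 ≡ 2 (mod 7).
    Then x = 0 + 3·2 = 6, valid modulo lcm(3, 7) = 21: x ≡ 6 (mod 21).
  Combine with x ≡ 1 (mod 5): since gcd(21, 5) = 1, we get a unique residue mod 105.
    Write x = 6 + 21·t and substitute into x ≡ 1 (mod 5): 21·t ≡ 1 − 6 = -5 (mod 5).
    Reduce coefficients mod 5: 1·t ≡ 0 (mod 5).
    So t ≡ 0 (mod 5).
    Then x = 6 + 21·0 = 6, valid modulo lcm(21, 5) = 105: x ≡ 6 (mod 105).
Verify: 6 mod 3 = 0 ✓, 6 mod 7 = 6 ✓, 6 mod 5 = 1 ✓.

x ≡ 6 (mod 105).


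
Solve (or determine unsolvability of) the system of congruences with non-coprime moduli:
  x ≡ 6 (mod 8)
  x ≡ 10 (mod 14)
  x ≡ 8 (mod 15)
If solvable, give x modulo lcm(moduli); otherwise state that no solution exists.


Moduli 8, 14, 15 are not pairwise coprime, so CRT works modulo lcm(m_i) when all pairwise compatibility conditions hold.
Pairwise compatibility: gcd(m_i, m_j) must divide a_i - a_j for every pair.
Merge one congruence at a time:
  Start: x ≡ 6 (mod 8).
  Combine with x ≡ 10 (mod 14): gcd(8, 14) = 2; 10 - 6 = 4, which IS divisible by 2, so compatible.
    Write x = 6 + 8·t and substitute into x ≡ 10 (mod 14): 8·t ≡ 10 − 6 = 4 (mod 14).
    Divide the congruence (and modulus) by g = 2: 4·t ≡ 2 (mod 7).
    The inverse of 4 mod 7 is 2 (since 4·2 = 8 = 1·7 + 1), so t ≡ 2·2 = 4 ≡ 4 (mod 7).
    Then x = 6 + 8·4 = 38, valid modulo lcm(8, 14) = 56: x ≡ 38 (mod 56).
  Combine with x ≡ 8 (mod 15): gcd(56, 15) = 1; 8 - 38 = -30, which IS divisible by 1, so compatible.
    Write x = 38 + 56·t and substitute into x ≡ 8 (mod 15): 56·t ≡ 8 − 38 = -30 (mod 15).
    Reduce coefficients mod 15: 11·t ≡ 0 (mod 15).
    The inverse of 11 mod 15 is 11 (since 11·11 = 121 = 8·15 + 1), so t ≡ 11·0 = 0 ≡ 0 (mod 15).
    Then x = 38 + 56·0 = 38, valid modulo lcm(56, 15) = 840: x ≡ 38 (mod 840).
Verify: 38 mod 8 = 6, 38 mod 14 = 10, 38 mod 15 = 8.

x ≡ 38 (mod 840).


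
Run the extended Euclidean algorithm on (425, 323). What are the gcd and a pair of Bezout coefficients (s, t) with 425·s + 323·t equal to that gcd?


Euclidean algorithm on (425, 323) — divide until remainder is 0:
  425 = 1 · 323 + 102
  323 = 3 · 102 + 17
  102 = 6 · 17 + 0
gcd(425, 323) = 17.
Track Bezout coefficients alongside the remainders: start with r₀ = 425 = a·1 + b·0 (s = 1, t = 0) and r₁ = 323 = a·0 + b·1 (s = 0, t = 1); each new remainder r_{k+1} = r_{k-1} − q_k·r_k inherits s_{k+1} = s_{k-1} − q_k·s_k, t_{k+1} = t_{k-1} − q_k·t_k, so r_k = a·s_k + b·t_k at every step:
  q = 1: r = 102, s = 1 − 1·0 = 1, t = 0 − 1·1 = -1  (check: 425·1 + 323·(-1) = 102)
  q = 3: r = 17, s = 0 − 3·1 = -3, t = 1 − 3·(-1) = 4  (check: 425·(-3) + 323·4 = 17)
The row with r = 17 (the gcd) gives the Bezout coefficients s = -3, t = 4.
Result: 425 · (-3) + 323 · (4) = 17.

gcd(425, 323) = 17; s = -3, t = 4 (check: 425·(-3) + 323·4 = 17).


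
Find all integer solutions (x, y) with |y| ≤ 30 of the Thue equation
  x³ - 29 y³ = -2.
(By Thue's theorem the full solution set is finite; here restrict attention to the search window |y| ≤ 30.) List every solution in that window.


The equation is x³ - 29y³ = -2. For fixed y, x³ = 29·y³ − 2, so a solution requires the RHS to be a perfect cube.
Strategy: iterate y from -30 to 30, compute RHS = 29·y³ − 2, and check whether it is a (positive or negative) perfect cube.
Check small values of y:
  y = 0: RHS = -2 is not a perfect cube.
  y = 1: RHS = 27 = (3)³ ⇒ x = 3 works.
  y = -1: RHS = -31 is not a perfect cube.
  y = 2: RHS = 230 is not a perfect cube.
  y = -2: RHS = -234 is not a perfect cube.
  y = 3: RHS = 781 is not a perfect cube.
  y = -3: RHS = -785 is not a perfect cube.
Continuing the search up to |y| = 30 finds no further solutions beyond those listed.
Collected solutions: (3, 1).

Solutions (with |y| ≤ 30): (3, 1).


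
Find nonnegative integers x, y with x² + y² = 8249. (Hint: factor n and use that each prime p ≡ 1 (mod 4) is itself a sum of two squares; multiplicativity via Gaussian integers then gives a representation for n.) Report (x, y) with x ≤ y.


Step 1: Factor n = 8249 = 73 · 113.
Step 2: Check the mod-4 condition on each prime factor: 73 ≡ 1 (mod 4), exponent 1; 113 ≡ 1 (mod 4), exponent 1.
All primes ≡ 3 (mod 4) appear to even exponent (or don't appear), so by the two-squares theorem n IS expressible as a sum of two squares.
Step 3: Build a representation. Here n = 73 · 113 is a product of primes ≡ 1 (mod 4). Each prime p ≡ 1 (mod 4) is itself a sum of two squares; find a² by testing p − a² for a perfect square:
  73: 73 − 1² = 72, 73 − 2² = 69, 73 − 3² = 64 = 8² ⇒ 73 = 3² + 8².
  113: 113 − 1² = 112, 113 − 2² = 109, 113 − 3² = 104, 113 − 4² = 97, 113 − 5² = 88, 113 − 6² = 77, 113 − 7² = 64 = 8² ⇒ 113 = 7² + 8².
  Combine using the Brahmagupta–Fibonacci identity (a² + b²)(c² + d²) = (ac − bd)² + (ad + bc)² = (ac + bd)² + (ad − bc)²:
  73 · 113 = 8249: from (3² + 8²)(7² + 8²), take (3·7 − 8·8, 3·8 + 8·7) = (21 − 64, 24 + 56) = (-43, 80); dropping signs (only squares matter) gives (43, 80); check 43² + 80² = 1849 + 6400 = 8249 ✓.
Step 4: Order so x ≤ y and verify: 43² + 80² = 1849 + 6400 = 8249 = n. ✓

n = 8249 = 43² + 80² (one valid representation with x ≤ y).


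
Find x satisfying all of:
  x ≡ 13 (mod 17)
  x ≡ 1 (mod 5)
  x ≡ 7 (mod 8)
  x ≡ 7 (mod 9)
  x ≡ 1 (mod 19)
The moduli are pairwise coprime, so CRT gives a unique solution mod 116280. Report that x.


Product of moduli M = 17 · 5 · 8 · 9 · 19 = 116280.
Merge one congruence at a time:
  Start: x ≡ 13 (mod 17).
  Combine with x ≡ 1 (mod 5); new modulus lcm = 85.
    Write x = 13 + 17·t and substitute into x ≡ 1 (mod 5): 17·t ≡ 1 − 13 = -12 (mod 5).
    Reduce coefficients mod 5: 2·t ≡ 3 (mod 5).
    The inverse of 2 mod 5 is 3 (since 2·3 = 6 = 1·5 + 1), so t ≡ 3·3 = 9 ≡ 4 (mod 5).
    Then x = 13 + 17·4 = 81, valid modulo lcm(17, 5) = 85: x ≡ 81 (mod 85).
  Combine with x ≡ 7 (mod 8); new modulus lcm = 680.
    Write x = 81 + 85·t and substitute into x ≡ 7 (mod 8): 85·t ≡ 7 − 81 = -74 (mod 8).
    Reduce coefficients mod 8: 5·t ≡ 6 (mod 8).
    The inverse of 5 mod 8 is 5 (since 5·5 = 25 = 3·8 + 1), so t ≡ 5·6 = 30 ≡ 6 (mod 8).
    Then x = 81 + 85·6 = 591, valid modulo lcm(85, 8) = 680: x ≡ 591 (mod 680).
  Combine with x ≡ 7 (mod 9); new modulus lcm = 6120.
    Write x = 591 + 680·t and substitute into x ≡ 7 (mod 9): 680·t ≡ 7 − 591 = -584 (mod 9).
    Reduce coefficients mod 9: 5·t ≡ 1 (mod 9).
    The inverse of 5 mod 9 is 2 (since 5·2 = 10 = 1·9 + 1), so t ≡ 2·1 = 2 ≡ 2 (mod 9).
    Then x = 591 + 680·2 = 1951, valid modulo lcm(680, 9) = 6120: x ≡ 1951 (mod 6120).
  Combine with x ≡ 1 (mod 19); new modulus lcm = 116280.
    Write x = 1951 + 6120·t and substitute into x ≡ 1 (mod 19): 6120·t ≡ 1 − 1951 = -1950 (mod 19).
    Reduce coefficients mod 19: 2·t ≡ 7 (mod 19).
    The inverse of 2 mod 19 is 10 (since 2·10 = 20 = 1·19 + 1), so t ≡ 10·7 = 70 ≡ 13 (mod 19).
    Then x = 1951 + 6120·13 = 81511, valid modulo lcm(6120, 19) = 116280: x ≡ 81511 (mod 116280).
Verify against each original: 81511 mod 17 = 13, 81511 mod 5 = 1, 81511 mod 8 = 7, 81511 mod 9 = 7, 81511 mod 19 = 1.

x ≡ 81511 (mod 116280).


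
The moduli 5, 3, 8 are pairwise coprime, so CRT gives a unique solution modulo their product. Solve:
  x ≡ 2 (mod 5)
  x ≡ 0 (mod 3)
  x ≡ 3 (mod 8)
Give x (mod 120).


Moduli 5, 3, 8 are pairwise coprime; by CRT there is a unique solution modulo M = 5 · 3 · 8 = 120.
Solve pairwise, accumulating the modulus:
  Start with x ≡ 2 (mod 5).
  Combine with x ≡ 0 (mod 3): since gcd(5, 3) = 1, we get a unique residue mod 15.
    Write x = 2 + 5·t and substitute into x ≡ 0 (mod 3): 5·t ≡ 0 − 2 = -2 (mod 3).
    Reduce coefficients mod 3: 2·t ≡ 1 (mod 3).
    The inverse of 2 mod 3 is 2 (since 2·2 = 4 = 1·3 + 1), so t ≡ 2·1 = 2 ≡ 2 (mod 3).
    Then x = 2 + 5·2 = 12, valid modulo lcm(5, 3) = 15: x ≡ 12 (mod 15).
  Combine with x ≡ 3 (mod 8): since gcd(15, 8) = 1, we get a unique residue mod 120.
    Write x = 12 + 15·t and substitute into x ≡ 3 (mod 8): 15·t ≡ 3 − 12 = -9 (mod 8).
    Reduce coefficients mod 8: 7·t ≡ 7 (mod 8).
    The inverse of 7 mod 8 is 7 (since 7·7 = 49 = 6·8 + 1), so t ≡ 7·7 = 49 ≡ 1 (mod 8).
    Then x = 12 + 15·1 = 27, valid modulo lcm(15, 8) = 120: x ≡ 27 (mod 120).
Verify: 27 mod 5 = 2 ✓, 27 mod 3 = 0 ✓, 27 mod 8 = 3 ✓.

x ≡ 27 (mod 120).


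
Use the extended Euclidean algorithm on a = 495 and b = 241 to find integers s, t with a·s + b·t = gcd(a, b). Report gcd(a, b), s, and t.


Euclidean algorithm on (495, 241) — divide until remainder is 0:
  495 = 2 · 241 + 13
  241 = 18 · 13 + 7
  13 = 1 · 7 + 6
  7 = 1 · 6 + 1
  6 = 6 · 1 + 0
gcd(495, 241) = 1.
Track Bezout coefficients alongside the remainders: start with r₀ = 495 = a·1 + b·0 (s = 1, t = 0) and r₁ = 241 = a·0 + b·1 (s = 0, t = 1); each new remainder r_{k+1} = r_{k-1} − q_k·r_k inherits s_{k+1} = s_{k-1} − q_k·s_k, t_{k+1} = t_{k-1} − q_k·t_k, so r_k = a·s_k + b·t_k at every step:
  q = 2: r = 13, s = 1 − 2·0 = 1, t = 0 − 2·1 = -2  (check: 495·1 + 241·(-2) = 13)
  q = 18: r = 7, s = 0 − 18·1 = -18, t = 1 − 18·(-2) = 37  (check: 495·(-18) + 241·37 = 7)
  q = 1: r = 6, s = 1 − 1·(-18) = 19, t = -2 − 1·37 = -39  (check: 495·19 + 241·(-39) = 6)
  q = 1: r = 1, s = -18 − 1·19 = -37, t = 37 − 1·(-39) = 76  (check: 495·(-37) + 241·76 = 1)
The row with r = 1 (the gcd) gives the Bezout coefficients s = -37, t = 76.
Result: 495 · (-37) + 241 · (76) = 1.

gcd(495, 241) = 1; s = -37, t = 76 (check: 495·(-37) + 241·76 = 1).


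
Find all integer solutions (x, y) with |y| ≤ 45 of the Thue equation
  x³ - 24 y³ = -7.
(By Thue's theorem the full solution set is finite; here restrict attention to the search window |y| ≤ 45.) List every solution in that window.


The equation is x³ - 24y³ = -7. For fixed y, x³ = 24·y³ − 7, so a solution requires the RHS to be a perfect cube.
Strategy: iterate y from -45 to 45, compute RHS = 24·y³ − 7, and check whether it is a (positive or negative) perfect cube.
Check small values of y:
  y = 0: RHS = -7 is not a perfect cube.
  y = 1: RHS = 17 is not a perfect cube.
  y = -1: RHS = -31 is not a perfect cube.
  y = 2: RHS = 185 is not a perfect cube.
  y = -2: RHS = -199 is not a perfect cube.
  y = 3: RHS = 641 is not a perfect cube.
  y = -3: RHS = -655 is not a perfect cube.
Continuing the search up to |y| = 45 finds no solutions either.
No (x, y) in the scanned range satisfies the equation.

No integer solutions with |y| ≤ 45.


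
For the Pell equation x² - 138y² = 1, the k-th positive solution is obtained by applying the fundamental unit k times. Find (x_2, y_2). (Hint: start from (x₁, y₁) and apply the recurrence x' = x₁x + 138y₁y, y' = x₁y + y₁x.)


Step 1: Find the fundamental solution (x₁, y₁) of x² - 138y² = 1.
  Expand √138 as a continued fraction. a₀ = ⌊√138⌋ = 11; iterate m_{k+1} = d_k·a_k − m_k, d_{k+1} = (138 − m_{k+1}²)/d_k, a_{k+1} = ⌊(a₀ + m_{k+1})/d_{k+1}⌋ (starting m₀ = 0, d₀ = 1), with convergents p_k = a_k·p_{k-1} + p_{k-2}, q_k = a_k·q_{k-1} + q_{k-2} (p₋₁ = 1, q₋₁ = 0):
  k = 0: a₀ = 11; p₀/q₀ = 11/1; p₀² − 138·q₀² = 121 − 138 = -17.
  k = 1: m = 11, d = 17, a = ⌊(11 + 11)/17⌋ = 1; p/q = (1·11 + 1)/(1·1 + 0) = 12/1; p² − 138·q² = 144 − 138 = 6.
  k = 2: m = 6, d = 6, a = ⌊(11 + 6)/6⌋ = 2; p/q = (2·12 + 11)/(2·1 + 1) = 35/3; p² − 138·q² = 1225 − 1242 = -17.
  k = 3: m = 6, d = 17, a = ⌊(11 + 6)/17⌋ = 1; p/q = (1·35 + 12)/(1·3 + 1) = 47/4; p² − 138·q² = 2209 − 2208 = 1.
  The first convergent with p² − 138·q² = 1 gives the fundamental solution (x₁, y₁) = (47, 4).
Step 2: Apply the recurrence (x_{n+1}, y_{n+1}) = (x₁x_n + 138y₁y_n, x₁y_n + y₁x_n) repeatedly.
  From (x_1, y_1) = (47, 4): x_2 = 47·47 + 138·4·4 = 4417; y_2 = 47·4 + 4·47 = 376.
Step 3: Verify x_2² - 138·y_2² = 19509889 - 19509888 = 1 (should be 1). ✓

(x_1, y_1) = (47, 4); (x_2, y_2) = (4417, 376).


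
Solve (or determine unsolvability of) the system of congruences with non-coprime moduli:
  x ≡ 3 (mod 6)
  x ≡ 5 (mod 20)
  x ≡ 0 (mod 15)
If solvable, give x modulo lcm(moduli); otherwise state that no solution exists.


Moduli 6, 20, 15 are not pairwise coprime, so CRT works modulo lcm(m_i) when all pairwise compatibility conditions hold.
Pairwise compatibility: gcd(m_i, m_j) must divide a_i - a_j for every pair.
Merge one congruence at a time:
  Start: x ≡ 3 (mod 6).
  Combine with x ≡ 5 (mod 20): gcd(6, 20) = 2; 5 - 3 = 2, which IS divisible by 2, so compatible.
    Write x = 3 + 6·t and substitute into x ≡ 5 (mod 20): 6·t ≡ 5 − 3 = 2 (mod 20).
    Divide the congruence (and modulus) by g = 2: 3·t ≡ 1 (mod 10).
    The inverse of 3 mod 10 is 7 (since 3·7 = 21 = 2·10 + 1), so t ≡ 7·1 = 7 ≡ 7 (mod 10).
    Then x = 3 + 6·7 = 45, valid modulo lcm(6, 20) = 60: x ≡ 45 (mod 60).
  Combine with x ≡ 0 (mod 15): gcd(60, 15) = 15; 0 - 45 = -45, which IS divisible by 15, so compatible.
    Write x = 45 + 60·t and substitute into x ≡ 0 (mod 15): 60·t ≡ 0 − 45 = -45 (mod 15).
    Divide the congruence (and modulus) by g = 15: 4·t ≡ -3 (mod 1).
    Modulo 1 every t works; take t = 0.
    Then x = 45 + 60·0 = 45, valid modulo lcm(60, 15) = 60: x ≡ 45 (mod 60).
Verify: 45 mod 6 = 3, 45 mod 20 = 5, 45 mod 15 = 0.

x ≡ 45 (mod 60).


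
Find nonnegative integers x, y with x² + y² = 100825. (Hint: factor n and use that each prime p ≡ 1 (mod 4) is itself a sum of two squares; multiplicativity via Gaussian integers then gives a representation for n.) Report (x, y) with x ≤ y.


Step 1: Factor n = 100825 = 5^2 · 37 · 109.
Step 2: Check the mod-4 condition on each prime factor: 5 ≡ 1 (mod 4), exponent 2; 37 ≡ 1 (mod 4), exponent 1; 109 ≡ 1 (mod 4), exponent 1.
All primes ≡ 3 (mod 4) appear to even exponent (or don't appear), so by the two-squares theorem n IS expressible as a sum of two squares.
Step 3: Build a representation. Group n = k² · m with k = 5 and m = 37 · 109 = 4033 (a product of primes ≡ 1 (mod 4)); a representation of m scales to one of n via (k·x)² + (k·y)² = k²(x² + y²). Each prime p ≡ 1 (mod 4) is itself a sum of two squares; find a² by testing p − a² for a perfect square:
  37: 37 − 1² = 36 = 6² ⇒ 37 = 1² + 6².
  109: 109 − 1² = 108, 109 − 2² = 105, 109 − 3² = 100 = 10² ⇒ 109 = 3² + 10².
  Combine using the Brahmagupta–Fibonacci identity (a² + b²)(c² + d²) = (ac − bd)² + (ad + bc)² = (ac + bd)² + (ad − bc)²:
  37 · 109 = 4033: from (1² + 6²)(3² + 10²), take (1·3 − 6·10, 1·10 + 6·3) = (3 − 60, 10 + 18) = (-57, 28); dropping signs (only squares matter) gives (57, 28); check 57² + 28² = 3249 + 784 = 4033 ✓.
  Scale by k = 5: (5·57, 5·28) = (285, 140).
Step 4: Order so x ≤ y and verify: 140² + 285² = 19600 + 81225 = 100825 = n. ✓

n = 100825 = 140² + 285² (one valid representation with x ≤ y).


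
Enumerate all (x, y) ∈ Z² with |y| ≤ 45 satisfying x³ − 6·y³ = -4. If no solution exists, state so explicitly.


The equation is x³ - 6y³ = -4. For fixed y, x³ = 6·y³ − 4, so a solution requires the RHS to be a perfect cube.
Strategy: iterate y from -45 to 45, compute RHS = 6·y³ − 4, and check whether it is a (positive or negative) perfect cube.
Check small values of y:
  y = 0: RHS = -4 is not a perfect cube.
  y = 1: RHS = 2 is not a perfect cube.
  y = -1: RHS = -10 is not a perfect cube.
  y = 2: RHS = 44 is not a perfect cube.
  y = -2: RHS = -52 is not a perfect cube.
  y = 3: RHS = 158 is not a perfect cube.
  y = -3: RHS = -166 is not a perfect cube.
Continuing the search up to |y| = 45 finds no solutions either.
No (x, y) in the scanned range satisfies the equation.

No integer solutions with |y| ≤ 45.


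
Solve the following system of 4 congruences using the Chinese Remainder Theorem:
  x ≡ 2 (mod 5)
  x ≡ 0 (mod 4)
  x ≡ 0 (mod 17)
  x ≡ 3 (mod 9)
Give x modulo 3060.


Product of moduli M = 5 · 4 · 17 · 9 = 3060.
Merge one congruence at a time:
  Start: x ≡ 2 (mod 5).
  Combine with x ≡ 0 (mod 4); new modulus lcm = 20.
    Write x = 2 + 5·t and substitute into x ≡ 0 (mod 4): 5·t ≡ 0 − 2 = -2 (mod 4).
    Reduce coefficients mod 4: 1·t ≡ 2 (mod 4).
    So t ≡ 2 (mod 4).
    Then x = 2 + 5·2 = 12, valid modulo lcm(5, 4) = 20: x ≡ 12 (mod 20).
  Combine with x ≡ 0 (mod 17); new modulus lcm = 340.
    Write x = 12 + 20·t and substitute into x ≡ 0 (mod 17): 20·t ≡ 0 − 12 = -12 (mod 17).
    Reduce coefficients mod 17: 3·t ≡ 5 (mod 17).
    The inverse of 3 mod 17 is 6 (since 3·6 = 18 = 1·17 + 1), so t ≡ 6·5 = 30 ≡ 13 (mod 17).
    Then x = 12 + 20·13 = 272, valid modulo lcm(20, 17) = 340: x ≡ 272 (mod 340).
  Combine with x ≡ 3 (mod 9); new modulus lcm = 3060.
    Write x = 272 + 340·t and substitute into x ≡ 3 (mod 9): 340·t ≡ 3 − 272 = -269 (mod 9).
    Reduce coefficients mod 9: 7·t ≡ 1 (mod 9).
    The inverse of 7 mod 9 is 4 (since 7·4 = 28 = 3·9 + 1), so t ≡ 4·1 = 4 ≡ 4 (mod 9).
    Then x = 272 + 340·4 = 1632, valid modulo lcm(340, 9) = 3060: x ≡ 1632 (mod 3060).
Verify against each original: 1632 mod 5 = 2, 1632 mod 4 = 0, 1632 mod 17 = 0, 1632 mod 9 = 3.

x ≡ 1632 (mod 3060).


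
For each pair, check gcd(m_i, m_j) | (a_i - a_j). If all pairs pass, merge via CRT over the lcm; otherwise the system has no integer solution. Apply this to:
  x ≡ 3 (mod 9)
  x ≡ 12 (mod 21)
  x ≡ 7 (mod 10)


Moduli 9, 21, 10 are not pairwise coprime, so CRT works modulo lcm(m_i) when all pairwise compatibility conditions hold.
Pairwise compatibility: gcd(m_i, m_j) must divide a_i - a_j for every pair.
Merge one congruence at a time:
  Start: x ≡ 3 (mod 9).
  Combine with x ≡ 12 (mod 21): gcd(9, 21) = 3; 12 - 3 = 9, which IS divisible by 3, so compatible.
    Write x = 3 + 9·t and substitute into x ≡ 12 (mod 21): 9·t ≡ 12 − 3 = 9 (mod 21).
    Divide the congruence (and modulus) by g = 3: 3·t ≡ 3 (mod 7).
    The inverse of 3 mod 7 is 5 (since 3·5 = 15 = 2·7 + 1), so t ≡ 5·3 = 15 ≡ 1 (mod 7).
    Then x = 3 + 9·1 = 12, valid modulo lcm(9, 21) = 63: x ≡ 12 (mod 63).
  Combine with x ≡ 7 (mod 10): gcd(63, 10) = 1; 7 - 12 = -5, which IS divisible by 1, so compatible.
    Write x = 12 + 63·t and substitute into x ≡ 7 (mod 10): 63·t ≡ 7 − 12 = -5 (mod 10).
    Reduce coefficients mod 10: 3·t ≡ 5 (mod 10).
    The inverse of 3 mod 10 is 7 (since 3·7 = 21 = 2·10 + 1), so t ≡ 7·5 = 35 ≡ 5 (mod 10).
    Then x = 12 + 63·5 = 327, valid modulo lcm(63, 10) = 630: x ≡ 327 (mod 630).
Verify: 327 mod 9 = 3, 327 mod 21 = 12, 327 mod 10 = 7.

x ≡ 327 (mod 630).


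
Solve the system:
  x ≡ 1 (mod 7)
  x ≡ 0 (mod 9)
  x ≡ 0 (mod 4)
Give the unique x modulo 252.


Moduli 7, 9, 4 are pairwise coprime; by CRT there is a unique solution modulo M = 7 · 9 · 4 = 252.
Solve pairwise, accumulating the modulus:
  Start with x ≡ 1 (mod 7).
  Combine with x ≡ 0 (mod 9): since gcd(7, 9) = 1, we get a unique residue mod 63.
    Write x = 1 + 7·t and substitute into x ≡ 0 (mod 9): 7·t ≡ 0 − 1 = -1 (mod 9).
    Reduce coefficients mod 9: 7·t ≡ 8 (mod 9).
    The inverse of 7 mod 9 is 4 (since 7·4 = 28 = 3·9 + 1), so t ≡ 4·8 = 32 ≡ 5 (mod 9).
    Then x = 1 + 7·5 = 36, valid modulo lcm(7, 9) = 63: x ≡ 36 (mod 63).
  Combine with x ≡ 0 (mod 4): since gcd(63, 4) = 1, we get a unique residue mod 252.
    Write x = 36 + 63·t and substitute into x ≡ 0 (mod 4): 63·t ≡ 0 − 36 = -36 (mod 4).
    Reduce coefficients mod 4: 3·t ≡ 0 (mod 4).
    The inverse of 3 mod 4 is 3 (since 3·3 = 9 = 2·4 + 1), so t ≡ 3·0 = 0 ≡ 0 (mod 4).
    Then x = 36 + 63·0 = 36, valid modulo lcm(63, 4) = 252: x ≡ 36 (mod 252).
Verify: 36 mod 7 = 1 ✓, 36 mod 9 = 0 ✓, 36 mod 4 = 0 ✓.

x ≡ 36 (mod 252).


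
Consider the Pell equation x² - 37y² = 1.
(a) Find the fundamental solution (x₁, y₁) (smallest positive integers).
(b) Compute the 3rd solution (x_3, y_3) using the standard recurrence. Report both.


Step 1: Find the fundamental solution (x₁, y₁) of x² - 37y² = 1.
  Expand √37 as a continued fraction. a₀ = ⌊√37⌋ = 6; iterate m_{k+1} = d_k·a_k − m_k, d_{k+1} = (37 − m_{k+1}²)/d_k, a_{k+1} = ⌊(a₀ + m_{k+1})/d_{k+1}⌋ (starting m₀ = 0, d₀ = 1), with convergents p_k = a_k·p_{k-1} + p_{k-2}, q_k = a_k·q_{k-1} + q_{k-2} (p₋₁ = 1, q₋₁ = 0):
  k = 0: a₀ = 6; p₀/q₀ = 6/1; p₀² − 37·q₀² = 36 − 37 = -1.
  k = 1: m = 6, d = 1, a = ⌊(6 + 6)/1⌋ = 12; p/q = (12·6 + 1)/(12·1 + 0) = 73/12; p² − 37·q² = 5329 − 5328 = 1.
  The first convergent with p² − 37·q² = 1 gives the fundamental solution (x₁, y₁) = (73, 12).
Step 2: Apply the recurrence (x_{n+1}, y_{n+1}) = (x₁x_n + 37y₁y_n, x₁y_n + y₁x_n) repeatedly.
  From (x_1, y_1) = (73, 12): x_2 = 73·73 + 37·12·12 = 10657; y_2 = 73·12 + 12·73 = 1752.
  From (x_2, y_2) = (10657, 1752): x_3 = 73·10657 + 37·12·1752 = 1555849; y_3 = 73·1752 + 12·10657 = 255780.
Step 3: Verify x_3² - 37·y_3² = 2420666110801 - 2420666110800 = 1 (should be 1). ✓

(x_1, y_1) = (73, 12); (x_3, y_3) = (1555849, 255780).


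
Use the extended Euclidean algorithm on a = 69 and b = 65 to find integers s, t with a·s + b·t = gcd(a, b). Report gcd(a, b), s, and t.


Euclidean algorithm on (69, 65) — divide until remainder is 0:
  69 = 1 · 65 + 4
  65 = 16 · 4 + 1
  4 = 4 · 1 + 0
gcd(69, 65) = 1.
Track Bezout coefficients alongside the remainders: start with r₀ = 69 = a·1 + b·0 (s = 1, t = 0) and r₁ = 65 = a·0 + b·1 (s = 0, t = 1); each new remainder r_{k+1} = r_{k-1} − q_k·r_k inherits s_{k+1} = s_{k-1} − q_k·s_k, t_{k+1} = t_{k-1} − q_k·t_k, so r_k = a·s_k + b·t_k at every step:
  q = 1: r = 4, s = 1 − 1·0 = 1, t = 0 − 1·1 = -1  (check: 69·1 + 65·(-1) = 4)
  q = 16: r = 1, s = 0 − 16·1 = -16, t = 1 − 16·(-1) = 17  (check: 69·(-16) + 65·17 = 1)
The row with r = 1 (the gcd) gives the Bezout coefficients s = -16, t = 17.
Result: 69 · (-16) + 65 · (17) = 1.

gcd(69, 65) = 1; s = -16, t = 17 (check: 69·(-16) + 65·17 = 1).


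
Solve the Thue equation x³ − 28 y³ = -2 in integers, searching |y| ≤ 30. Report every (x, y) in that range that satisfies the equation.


The equation is x³ - 28y³ = -2. For fixed y, x³ = 28·y³ − 2, so a solution requires the RHS to be a perfect cube.
Strategy: iterate y from -30 to 30, compute RHS = 28·y³ − 2, and check whether it is a (positive or negative) perfect cube.
Check small values of y:
  y = 0: RHS = -2 is not a perfect cube.
  y = 1: RHS = 26 is not a perfect cube.
  y = -1: RHS = -30 is not a perfect cube.
  y = 2: RHS = 222 is not a perfect cube.
  y = -2: RHS = -226 is not a perfect cube.
  y = 3: RHS = 754 is not a perfect cube.
  y = -3: RHS = -758 is not a perfect cube.
Continuing the search up to |y| = 30 finds no solutions either.
No (x, y) in the scanned range satisfies the equation.

No integer solutions with |y| ≤ 30.


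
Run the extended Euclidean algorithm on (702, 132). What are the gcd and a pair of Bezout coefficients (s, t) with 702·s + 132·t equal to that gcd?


Euclidean algorithm on (702, 132) — divide until remainder is 0:
  702 = 5 · 132 + 42
  132 = 3 · 42 + 6
  42 = 7 · 6 + 0
gcd(702, 132) = 6.
Track Bezout coefficients alongside the remainders: start with r₀ = 702 = a·1 + b·0 (s = 1, t = 0) and r₁ = 132 = a·0 + b·1 (s = 0, t = 1); each new remainder r_{k+1} = r_{k-1} − q_k·r_k inherits s_{k+1} = s_{k-1} − q_k·s_k, t_{k+1} = t_{k-1} − q_k·t_k, so r_k = a·s_k + b·t_k at every step:
  q = 5: r = 42, s = 1 − 5·0 = 1, t = 0 − 5·1 = -5  (check: 702·1 + 132·(-5) = 42)
  q = 3: r = 6, s = 0 − 3·1 = -3, t = 1 − 3·(-5) = 16  (check: 702·(-3) + 132·16 = 6)
The row with r = 6 (the gcd) gives the Bezout coefficients s = -3, t = 16.
Result: 702 · (-3) + 132 · (16) = 6.

gcd(702, 132) = 6; s = -3, t = 16 (check: 702·(-3) + 132·16 = 6).
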